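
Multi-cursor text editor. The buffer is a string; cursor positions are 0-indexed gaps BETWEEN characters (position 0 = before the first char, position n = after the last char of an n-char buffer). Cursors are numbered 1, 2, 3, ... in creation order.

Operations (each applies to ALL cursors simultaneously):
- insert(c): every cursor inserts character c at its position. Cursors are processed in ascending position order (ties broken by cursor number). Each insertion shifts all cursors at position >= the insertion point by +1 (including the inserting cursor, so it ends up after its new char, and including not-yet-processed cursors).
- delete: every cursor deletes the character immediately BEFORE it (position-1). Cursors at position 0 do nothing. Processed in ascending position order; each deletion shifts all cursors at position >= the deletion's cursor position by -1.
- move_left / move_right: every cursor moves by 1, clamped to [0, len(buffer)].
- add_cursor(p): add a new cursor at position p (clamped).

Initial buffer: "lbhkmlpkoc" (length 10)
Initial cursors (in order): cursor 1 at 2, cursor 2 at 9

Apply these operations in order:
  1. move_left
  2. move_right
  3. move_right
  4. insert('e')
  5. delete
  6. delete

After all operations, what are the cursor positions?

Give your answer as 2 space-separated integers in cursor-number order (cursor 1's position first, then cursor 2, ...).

Answer: 2 8

Derivation:
After op 1 (move_left): buffer="lbhkmlpkoc" (len 10), cursors c1@1 c2@8, authorship ..........
After op 2 (move_right): buffer="lbhkmlpkoc" (len 10), cursors c1@2 c2@9, authorship ..........
After op 3 (move_right): buffer="lbhkmlpkoc" (len 10), cursors c1@3 c2@10, authorship ..........
After op 4 (insert('e')): buffer="lbhekmlpkoce" (len 12), cursors c1@4 c2@12, authorship ...1.......2
After op 5 (delete): buffer="lbhkmlpkoc" (len 10), cursors c1@3 c2@10, authorship ..........
After op 6 (delete): buffer="lbkmlpko" (len 8), cursors c1@2 c2@8, authorship ........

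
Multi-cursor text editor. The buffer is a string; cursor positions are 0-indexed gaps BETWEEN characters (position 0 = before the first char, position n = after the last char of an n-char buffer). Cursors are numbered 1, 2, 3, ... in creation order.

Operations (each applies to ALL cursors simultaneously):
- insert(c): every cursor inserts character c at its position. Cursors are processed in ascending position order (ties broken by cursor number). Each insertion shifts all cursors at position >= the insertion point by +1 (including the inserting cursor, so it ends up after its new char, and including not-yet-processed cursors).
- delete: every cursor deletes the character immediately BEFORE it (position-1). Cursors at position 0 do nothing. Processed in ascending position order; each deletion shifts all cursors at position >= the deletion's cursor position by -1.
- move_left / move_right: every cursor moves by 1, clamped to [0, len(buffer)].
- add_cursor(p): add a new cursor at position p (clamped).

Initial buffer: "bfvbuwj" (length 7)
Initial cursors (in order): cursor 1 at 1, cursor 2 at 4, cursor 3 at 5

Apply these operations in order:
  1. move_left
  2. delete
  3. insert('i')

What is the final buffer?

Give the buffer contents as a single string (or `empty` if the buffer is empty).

After op 1 (move_left): buffer="bfvbuwj" (len 7), cursors c1@0 c2@3 c3@4, authorship .......
After op 2 (delete): buffer="bfuwj" (len 5), cursors c1@0 c2@2 c3@2, authorship .....
After op 3 (insert('i')): buffer="ibfiiuwj" (len 8), cursors c1@1 c2@5 c3@5, authorship 1..23...

Answer: ibfiiuwj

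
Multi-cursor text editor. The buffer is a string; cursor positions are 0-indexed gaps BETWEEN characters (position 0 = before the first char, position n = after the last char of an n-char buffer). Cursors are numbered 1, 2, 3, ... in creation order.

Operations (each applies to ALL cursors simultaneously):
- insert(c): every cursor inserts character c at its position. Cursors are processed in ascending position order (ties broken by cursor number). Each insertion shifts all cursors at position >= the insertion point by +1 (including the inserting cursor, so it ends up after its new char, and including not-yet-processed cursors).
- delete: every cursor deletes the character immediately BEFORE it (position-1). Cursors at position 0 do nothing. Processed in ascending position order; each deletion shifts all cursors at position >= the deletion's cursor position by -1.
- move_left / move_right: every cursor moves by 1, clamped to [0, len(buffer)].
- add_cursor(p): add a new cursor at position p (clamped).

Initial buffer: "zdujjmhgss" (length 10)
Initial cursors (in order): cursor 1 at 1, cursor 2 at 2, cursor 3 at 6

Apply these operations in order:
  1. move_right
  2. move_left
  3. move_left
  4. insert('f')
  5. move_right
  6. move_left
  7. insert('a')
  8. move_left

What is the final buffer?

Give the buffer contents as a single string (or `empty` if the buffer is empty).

Answer: fazfadujjfamhgss

Derivation:
After op 1 (move_right): buffer="zdujjmhgss" (len 10), cursors c1@2 c2@3 c3@7, authorship ..........
After op 2 (move_left): buffer="zdujjmhgss" (len 10), cursors c1@1 c2@2 c3@6, authorship ..........
After op 3 (move_left): buffer="zdujjmhgss" (len 10), cursors c1@0 c2@1 c3@5, authorship ..........
After op 4 (insert('f')): buffer="fzfdujjfmhgss" (len 13), cursors c1@1 c2@3 c3@8, authorship 1.2....3.....
After op 5 (move_right): buffer="fzfdujjfmhgss" (len 13), cursors c1@2 c2@4 c3@9, authorship 1.2....3.....
After op 6 (move_left): buffer="fzfdujjfmhgss" (len 13), cursors c1@1 c2@3 c3@8, authorship 1.2....3.....
After op 7 (insert('a')): buffer="fazfadujjfamhgss" (len 16), cursors c1@2 c2@5 c3@11, authorship 11.22....33.....
After op 8 (move_left): buffer="fazfadujjfamhgss" (len 16), cursors c1@1 c2@4 c3@10, authorship 11.22....33.....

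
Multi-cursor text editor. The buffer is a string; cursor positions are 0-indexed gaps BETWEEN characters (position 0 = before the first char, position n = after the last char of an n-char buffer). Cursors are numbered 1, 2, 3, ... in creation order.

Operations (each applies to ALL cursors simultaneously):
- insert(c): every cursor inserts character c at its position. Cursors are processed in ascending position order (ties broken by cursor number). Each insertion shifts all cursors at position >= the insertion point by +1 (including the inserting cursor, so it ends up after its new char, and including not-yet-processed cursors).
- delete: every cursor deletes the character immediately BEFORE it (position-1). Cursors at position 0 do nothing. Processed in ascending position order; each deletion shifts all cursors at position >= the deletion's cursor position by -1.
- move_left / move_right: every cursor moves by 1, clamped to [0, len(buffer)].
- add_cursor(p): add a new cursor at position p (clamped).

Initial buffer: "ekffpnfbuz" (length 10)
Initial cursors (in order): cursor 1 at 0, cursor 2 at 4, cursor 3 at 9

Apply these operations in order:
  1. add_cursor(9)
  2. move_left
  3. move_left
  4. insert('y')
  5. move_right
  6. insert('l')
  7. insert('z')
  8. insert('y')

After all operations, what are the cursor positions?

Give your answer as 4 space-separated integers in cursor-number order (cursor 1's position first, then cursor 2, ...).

Answer: 5 11 24 24

Derivation:
After op 1 (add_cursor(9)): buffer="ekffpnfbuz" (len 10), cursors c1@0 c2@4 c3@9 c4@9, authorship ..........
After op 2 (move_left): buffer="ekffpnfbuz" (len 10), cursors c1@0 c2@3 c3@8 c4@8, authorship ..........
After op 3 (move_left): buffer="ekffpnfbuz" (len 10), cursors c1@0 c2@2 c3@7 c4@7, authorship ..........
After op 4 (insert('y')): buffer="yekyffpnfyybuz" (len 14), cursors c1@1 c2@4 c3@11 c4@11, authorship 1..2.....34...
After op 5 (move_right): buffer="yekyffpnfyybuz" (len 14), cursors c1@2 c2@5 c3@12 c4@12, authorship 1..2.....34...
After op 6 (insert('l')): buffer="yelkyflfpnfyyblluz" (len 18), cursors c1@3 c2@7 c3@16 c4@16, authorship 1.1.2.2....34.34..
After op 7 (insert('z')): buffer="yelzkyflzfpnfyybllzzuz" (len 22), cursors c1@4 c2@9 c3@20 c4@20, authorship 1.11.2.22....34.3434..
After op 8 (insert('y')): buffer="yelzykyflzyfpnfyybllzzyyuz" (len 26), cursors c1@5 c2@11 c3@24 c4@24, authorship 1.111.2.222....34.343434..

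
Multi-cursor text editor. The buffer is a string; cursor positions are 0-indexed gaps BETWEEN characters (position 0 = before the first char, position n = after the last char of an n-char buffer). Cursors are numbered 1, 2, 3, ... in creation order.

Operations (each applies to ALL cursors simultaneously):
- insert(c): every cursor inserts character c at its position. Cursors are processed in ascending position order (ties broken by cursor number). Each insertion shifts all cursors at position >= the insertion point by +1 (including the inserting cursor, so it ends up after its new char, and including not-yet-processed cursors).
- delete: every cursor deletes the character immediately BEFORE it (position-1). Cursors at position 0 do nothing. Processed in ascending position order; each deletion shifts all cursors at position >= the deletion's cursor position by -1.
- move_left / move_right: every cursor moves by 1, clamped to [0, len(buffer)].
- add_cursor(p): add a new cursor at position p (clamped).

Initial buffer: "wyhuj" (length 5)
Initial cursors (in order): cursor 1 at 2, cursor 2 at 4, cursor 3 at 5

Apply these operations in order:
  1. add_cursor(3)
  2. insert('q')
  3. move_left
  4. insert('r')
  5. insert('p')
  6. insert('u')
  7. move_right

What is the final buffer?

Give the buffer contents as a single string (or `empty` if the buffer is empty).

Answer: wyrpuqhrpuqurpuqjrpuq

Derivation:
After op 1 (add_cursor(3)): buffer="wyhuj" (len 5), cursors c1@2 c4@3 c2@4 c3@5, authorship .....
After op 2 (insert('q')): buffer="wyqhquqjq" (len 9), cursors c1@3 c4@5 c2@7 c3@9, authorship ..1.4.2.3
After op 3 (move_left): buffer="wyqhquqjq" (len 9), cursors c1@2 c4@4 c2@6 c3@8, authorship ..1.4.2.3
After op 4 (insert('r')): buffer="wyrqhrqurqjrq" (len 13), cursors c1@3 c4@6 c2@9 c3@12, authorship ..11.44.22.33
After op 5 (insert('p')): buffer="wyrpqhrpqurpqjrpq" (len 17), cursors c1@4 c4@8 c2@12 c3@16, authorship ..111.444.222.333
After op 6 (insert('u')): buffer="wyrpuqhrpuqurpuqjrpuq" (len 21), cursors c1@5 c4@10 c2@15 c3@20, authorship ..1111.4444.2222.3333
After op 7 (move_right): buffer="wyrpuqhrpuqurpuqjrpuq" (len 21), cursors c1@6 c4@11 c2@16 c3@21, authorship ..1111.4444.2222.3333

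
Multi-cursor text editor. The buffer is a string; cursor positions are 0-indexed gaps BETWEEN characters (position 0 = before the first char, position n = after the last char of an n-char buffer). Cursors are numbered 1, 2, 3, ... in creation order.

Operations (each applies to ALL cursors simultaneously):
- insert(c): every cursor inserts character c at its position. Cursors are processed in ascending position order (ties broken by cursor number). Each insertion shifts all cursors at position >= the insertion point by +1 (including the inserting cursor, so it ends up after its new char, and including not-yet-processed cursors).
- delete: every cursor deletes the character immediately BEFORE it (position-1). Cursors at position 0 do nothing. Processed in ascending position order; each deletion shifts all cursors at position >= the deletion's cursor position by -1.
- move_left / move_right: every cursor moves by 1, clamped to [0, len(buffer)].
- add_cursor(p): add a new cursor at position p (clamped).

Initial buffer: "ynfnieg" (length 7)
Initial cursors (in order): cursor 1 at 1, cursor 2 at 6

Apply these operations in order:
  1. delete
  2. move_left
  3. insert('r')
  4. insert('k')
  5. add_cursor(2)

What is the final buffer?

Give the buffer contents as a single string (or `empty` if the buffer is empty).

After op 1 (delete): buffer="nfnig" (len 5), cursors c1@0 c2@4, authorship .....
After op 2 (move_left): buffer="nfnig" (len 5), cursors c1@0 c2@3, authorship .....
After op 3 (insert('r')): buffer="rnfnrig" (len 7), cursors c1@1 c2@5, authorship 1...2..
After op 4 (insert('k')): buffer="rknfnrkig" (len 9), cursors c1@2 c2@7, authorship 11...22..
After op 5 (add_cursor(2)): buffer="rknfnrkig" (len 9), cursors c1@2 c3@2 c2@7, authorship 11...22..

Answer: rknfnrkig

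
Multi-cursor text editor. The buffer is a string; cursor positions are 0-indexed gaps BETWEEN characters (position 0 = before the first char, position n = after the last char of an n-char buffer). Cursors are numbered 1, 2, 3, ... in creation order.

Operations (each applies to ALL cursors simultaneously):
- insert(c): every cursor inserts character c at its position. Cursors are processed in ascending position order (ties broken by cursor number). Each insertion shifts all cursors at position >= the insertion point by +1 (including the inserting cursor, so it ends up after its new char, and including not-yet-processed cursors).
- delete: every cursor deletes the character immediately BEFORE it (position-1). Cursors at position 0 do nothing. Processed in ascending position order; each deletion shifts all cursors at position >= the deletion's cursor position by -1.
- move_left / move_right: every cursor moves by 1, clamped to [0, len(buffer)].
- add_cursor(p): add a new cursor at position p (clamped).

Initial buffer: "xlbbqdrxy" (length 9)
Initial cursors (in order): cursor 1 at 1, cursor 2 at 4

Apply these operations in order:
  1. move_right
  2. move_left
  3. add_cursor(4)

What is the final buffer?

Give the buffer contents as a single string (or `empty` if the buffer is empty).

Answer: xlbbqdrxy

Derivation:
After op 1 (move_right): buffer="xlbbqdrxy" (len 9), cursors c1@2 c2@5, authorship .........
After op 2 (move_left): buffer="xlbbqdrxy" (len 9), cursors c1@1 c2@4, authorship .........
After op 3 (add_cursor(4)): buffer="xlbbqdrxy" (len 9), cursors c1@1 c2@4 c3@4, authorship .........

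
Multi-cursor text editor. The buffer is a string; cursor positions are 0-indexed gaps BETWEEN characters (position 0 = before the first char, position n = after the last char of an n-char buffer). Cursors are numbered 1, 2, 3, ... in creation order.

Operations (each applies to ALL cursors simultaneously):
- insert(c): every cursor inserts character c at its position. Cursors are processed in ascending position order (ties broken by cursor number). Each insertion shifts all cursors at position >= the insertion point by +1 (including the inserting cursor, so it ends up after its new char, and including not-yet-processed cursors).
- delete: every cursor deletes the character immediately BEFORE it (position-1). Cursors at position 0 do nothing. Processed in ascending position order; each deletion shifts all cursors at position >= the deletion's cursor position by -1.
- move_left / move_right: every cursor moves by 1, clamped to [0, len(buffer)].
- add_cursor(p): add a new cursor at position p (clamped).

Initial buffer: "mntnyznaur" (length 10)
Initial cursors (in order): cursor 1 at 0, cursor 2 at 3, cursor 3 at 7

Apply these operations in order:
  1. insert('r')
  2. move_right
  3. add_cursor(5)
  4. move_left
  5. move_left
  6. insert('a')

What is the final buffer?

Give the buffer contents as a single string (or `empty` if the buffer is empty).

After op 1 (insert('r')): buffer="rmntrnyznraur" (len 13), cursors c1@1 c2@5 c3@10, authorship 1...2....3...
After op 2 (move_right): buffer="rmntrnyznraur" (len 13), cursors c1@2 c2@6 c3@11, authorship 1...2....3...
After op 3 (add_cursor(5)): buffer="rmntrnyznraur" (len 13), cursors c1@2 c4@5 c2@6 c3@11, authorship 1...2....3...
After op 4 (move_left): buffer="rmntrnyznraur" (len 13), cursors c1@1 c4@4 c2@5 c3@10, authorship 1...2....3...
After op 5 (move_left): buffer="rmntrnyznraur" (len 13), cursors c1@0 c4@3 c2@4 c3@9, authorship 1...2....3...
After op 6 (insert('a')): buffer="armnatarnyznaraur" (len 17), cursors c1@1 c4@5 c2@7 c3@13, authorship 11..4.22....33...

Answer: armnatarnyznaraur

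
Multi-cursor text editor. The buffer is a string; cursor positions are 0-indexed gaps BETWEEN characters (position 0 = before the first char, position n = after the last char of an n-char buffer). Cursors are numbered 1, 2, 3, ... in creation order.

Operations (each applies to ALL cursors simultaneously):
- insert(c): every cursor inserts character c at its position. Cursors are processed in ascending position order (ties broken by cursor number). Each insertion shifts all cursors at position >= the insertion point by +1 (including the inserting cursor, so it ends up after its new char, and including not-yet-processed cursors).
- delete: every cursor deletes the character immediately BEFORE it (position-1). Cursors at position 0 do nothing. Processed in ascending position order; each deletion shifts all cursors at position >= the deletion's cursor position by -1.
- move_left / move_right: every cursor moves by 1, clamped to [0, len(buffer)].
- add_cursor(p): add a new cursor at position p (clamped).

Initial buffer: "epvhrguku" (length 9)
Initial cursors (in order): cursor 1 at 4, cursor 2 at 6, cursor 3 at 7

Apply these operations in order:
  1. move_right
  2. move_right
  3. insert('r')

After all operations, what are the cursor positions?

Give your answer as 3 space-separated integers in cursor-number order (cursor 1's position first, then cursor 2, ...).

Answer: 7 10 12

Derivation:
After op 1 (move_right): buffer="epvhrguku" (len 9), cursors c1@5 c2@7 c3@8, authorship .........
After op 2 (move_right): buffer="epvhrguku" (len 9), cursors c1@6 c2@8 c3@9, authorship .........
After op 3 (insert('r')): buffer="epvhrgrukrur" (len 12), cursors c1@7 c2@10 c3@12, authorship ......1..2.3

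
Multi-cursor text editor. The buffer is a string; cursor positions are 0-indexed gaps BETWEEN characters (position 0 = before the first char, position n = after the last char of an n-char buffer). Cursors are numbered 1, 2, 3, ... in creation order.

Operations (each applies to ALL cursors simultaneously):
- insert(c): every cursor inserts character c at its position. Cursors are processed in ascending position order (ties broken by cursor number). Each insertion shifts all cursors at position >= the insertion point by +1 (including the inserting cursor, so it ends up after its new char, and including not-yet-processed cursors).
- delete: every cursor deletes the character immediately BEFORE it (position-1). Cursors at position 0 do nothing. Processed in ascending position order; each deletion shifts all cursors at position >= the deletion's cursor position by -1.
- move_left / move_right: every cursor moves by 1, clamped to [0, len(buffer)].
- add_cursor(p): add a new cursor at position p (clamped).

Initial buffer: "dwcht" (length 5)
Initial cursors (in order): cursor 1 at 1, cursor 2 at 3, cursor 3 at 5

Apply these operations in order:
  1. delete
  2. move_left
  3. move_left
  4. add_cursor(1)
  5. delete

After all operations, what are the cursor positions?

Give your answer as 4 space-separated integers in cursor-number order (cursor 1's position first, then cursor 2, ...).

Answer: 0 0 0 0

Derivation:
After op 1 (delete): buffer="wh" (len 2), cursors c1@0 c2@1 c3@2, authorship ..
After op 2 (move_left): buffer="wh" (len 2), cursors c1@0 c2@0 c3@1, authorship ..
After op 3 (move_left): buffer="wh" (len 2), cursors c1@0 c2@0 c3@0, authorship ..
After op 4 (add_cursor(1)): buffer="wh" (len 2), cursors c1@0 c2@0 c3@0 c4@1, authorship ..
After op 5 (delete): buffer="h" (len 1), cursors c1@0 c2@0 c3@0 c4@0, authorship .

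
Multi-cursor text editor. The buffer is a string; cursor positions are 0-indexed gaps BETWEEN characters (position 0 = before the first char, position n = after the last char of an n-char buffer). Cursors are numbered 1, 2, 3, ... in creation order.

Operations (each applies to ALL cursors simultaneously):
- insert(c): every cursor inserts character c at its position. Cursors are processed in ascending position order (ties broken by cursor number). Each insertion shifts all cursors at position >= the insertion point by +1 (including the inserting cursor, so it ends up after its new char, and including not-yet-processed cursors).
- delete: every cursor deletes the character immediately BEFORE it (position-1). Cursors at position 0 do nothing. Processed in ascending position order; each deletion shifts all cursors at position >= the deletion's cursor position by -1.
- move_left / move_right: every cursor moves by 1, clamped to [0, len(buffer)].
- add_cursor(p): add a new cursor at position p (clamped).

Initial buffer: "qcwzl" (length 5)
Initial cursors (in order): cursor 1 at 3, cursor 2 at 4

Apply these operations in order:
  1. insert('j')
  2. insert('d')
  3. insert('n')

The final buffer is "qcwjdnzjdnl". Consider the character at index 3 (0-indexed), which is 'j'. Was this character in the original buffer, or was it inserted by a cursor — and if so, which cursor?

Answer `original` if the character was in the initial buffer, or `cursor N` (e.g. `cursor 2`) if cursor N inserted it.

Answer: cursor 1

Derivation:
After op 1 (insert('j')): buffer="qcwjzjl" (len 7), cursors c1@4 c2@6, authorship ...1.2.
After op 2 (insert('d')): buffer="qcwjdzjdl" (len 9), cursors c1@5 c2@8, authorship ...11.22.
After op 3 (insert('n')): buffer="qcwjdnzjdnl" (len 11), cursors c1@6 c2@10, authorship ...111.222.
Authorship (.=original, N=cursor N): . . . 1 1 1 . 2 2 2 .
Index 3: author = 1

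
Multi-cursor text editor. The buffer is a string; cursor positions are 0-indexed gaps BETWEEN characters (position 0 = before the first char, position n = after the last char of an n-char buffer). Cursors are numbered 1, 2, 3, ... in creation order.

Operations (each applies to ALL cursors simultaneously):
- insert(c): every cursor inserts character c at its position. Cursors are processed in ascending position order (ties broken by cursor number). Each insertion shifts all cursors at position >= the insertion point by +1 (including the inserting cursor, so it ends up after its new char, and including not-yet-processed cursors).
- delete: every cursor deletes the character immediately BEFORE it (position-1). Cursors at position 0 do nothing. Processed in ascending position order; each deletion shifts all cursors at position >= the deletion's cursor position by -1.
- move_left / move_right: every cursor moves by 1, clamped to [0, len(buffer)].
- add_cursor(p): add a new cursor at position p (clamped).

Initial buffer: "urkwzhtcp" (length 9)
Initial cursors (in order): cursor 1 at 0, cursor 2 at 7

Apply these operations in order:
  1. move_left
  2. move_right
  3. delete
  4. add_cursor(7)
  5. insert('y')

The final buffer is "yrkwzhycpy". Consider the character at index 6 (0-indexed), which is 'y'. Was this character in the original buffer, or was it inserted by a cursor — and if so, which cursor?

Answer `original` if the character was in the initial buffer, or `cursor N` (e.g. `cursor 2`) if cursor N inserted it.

Answer: cursor 2

Derivation:
After op 1 (move_left): buffer="urkwzhtcp" (len 9), cursors c1@0 c2@6, authorship .........
After op 2 (move_right): buffer="urkwzhtcp" (len 9), cursors c1@1 c2@7, authorship .........
After op 3 (delete): buffer="rkwzhcp" (len 7), cursors c1@0 c2@5, authorship .......
After op 4 (add_cursor(7)): buffer="rkwzhcp" (len 7), cursors c1@0 c2@5 c3@7, authorship .......
After op 5 (insert('y')): buffer="yrkwzhycpy" (len 10), cursors c1@1 c2@7 c3@10, authorship 1.....2..3
Authorship (.=original, N=cursor N): 1 . . . . . 2 . . 3
Index 6: author = 2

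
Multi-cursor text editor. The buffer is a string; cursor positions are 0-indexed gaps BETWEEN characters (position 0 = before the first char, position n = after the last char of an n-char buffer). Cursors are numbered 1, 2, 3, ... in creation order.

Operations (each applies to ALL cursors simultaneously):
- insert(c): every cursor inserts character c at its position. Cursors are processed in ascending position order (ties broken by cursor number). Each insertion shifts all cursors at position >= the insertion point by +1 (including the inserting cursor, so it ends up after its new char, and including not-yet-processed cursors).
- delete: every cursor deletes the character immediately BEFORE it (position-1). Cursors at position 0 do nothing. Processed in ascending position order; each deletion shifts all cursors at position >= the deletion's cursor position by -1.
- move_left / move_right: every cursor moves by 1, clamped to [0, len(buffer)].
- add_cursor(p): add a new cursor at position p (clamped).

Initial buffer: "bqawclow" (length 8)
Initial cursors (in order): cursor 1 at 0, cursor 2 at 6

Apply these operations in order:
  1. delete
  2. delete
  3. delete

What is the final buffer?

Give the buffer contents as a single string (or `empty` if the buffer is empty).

Answer: bqaow

Derivation:
After op 1 (delete): buffer="bqawcow" (len 7), cursors c1@0 c2@5, authorship .......
After op 2 (delete): buffer="bqawow" (len 6), cursors c1@0 c2@4, authorship ......
After op 3 (delete): buffer="bqaow" (len 5), cursors c1@0 c2@3, authorship .....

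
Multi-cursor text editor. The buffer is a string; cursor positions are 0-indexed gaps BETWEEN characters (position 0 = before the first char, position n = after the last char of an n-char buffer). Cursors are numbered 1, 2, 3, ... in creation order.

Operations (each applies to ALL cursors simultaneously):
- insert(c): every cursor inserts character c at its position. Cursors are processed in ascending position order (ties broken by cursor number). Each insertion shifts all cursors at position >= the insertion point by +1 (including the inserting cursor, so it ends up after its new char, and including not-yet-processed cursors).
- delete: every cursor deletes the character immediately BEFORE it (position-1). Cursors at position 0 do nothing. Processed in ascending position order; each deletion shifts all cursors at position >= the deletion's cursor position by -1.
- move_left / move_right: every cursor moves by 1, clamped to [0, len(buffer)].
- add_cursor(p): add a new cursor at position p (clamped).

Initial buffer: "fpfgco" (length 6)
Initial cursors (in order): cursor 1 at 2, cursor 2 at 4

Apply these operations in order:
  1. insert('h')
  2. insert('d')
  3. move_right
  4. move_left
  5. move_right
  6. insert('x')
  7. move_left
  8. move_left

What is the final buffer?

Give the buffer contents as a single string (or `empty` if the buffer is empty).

After op 1 (insert('h')): buffer="fphfghco" (len 8), cursors c1@3 c2@6, authorship ..1..2..
After op 2 (insert('d')): buffer="fphdfghdco" (len 10), cursors c1@4 c2@8, authorship ..11..22..
After op 3 (move_right): buffer="fphdfghdco" (len 10), cursors c1@5 c2@9, authorship ..11..22..
After op 4 (move_left): buffer="fphdfghdco" (len 10), cursors c1@4 c2@8, authorship ..11..22..
After op 5 (move_right): buffer="fphdfghdco" (len 10), cursors c1@5 c2@9, authorship ..11..22..
After op 6 (insert('x')): buffer="fphdfxghdcxo" (len 12), cursors c1@6 c2@11, authorship ..11.1.22.2.
After op 7 (move_left): buffer="fphdfxghdcxo" (len 12), cursors c1@5 c2@10, authorship ..11.1.22.2.
After op 8 (move_left): buffer="fphdfxghdcxo" (len 12), cursors c1@4 c2@9, authorship ..11.1.22.2.

Answer: fphdfxghdcxo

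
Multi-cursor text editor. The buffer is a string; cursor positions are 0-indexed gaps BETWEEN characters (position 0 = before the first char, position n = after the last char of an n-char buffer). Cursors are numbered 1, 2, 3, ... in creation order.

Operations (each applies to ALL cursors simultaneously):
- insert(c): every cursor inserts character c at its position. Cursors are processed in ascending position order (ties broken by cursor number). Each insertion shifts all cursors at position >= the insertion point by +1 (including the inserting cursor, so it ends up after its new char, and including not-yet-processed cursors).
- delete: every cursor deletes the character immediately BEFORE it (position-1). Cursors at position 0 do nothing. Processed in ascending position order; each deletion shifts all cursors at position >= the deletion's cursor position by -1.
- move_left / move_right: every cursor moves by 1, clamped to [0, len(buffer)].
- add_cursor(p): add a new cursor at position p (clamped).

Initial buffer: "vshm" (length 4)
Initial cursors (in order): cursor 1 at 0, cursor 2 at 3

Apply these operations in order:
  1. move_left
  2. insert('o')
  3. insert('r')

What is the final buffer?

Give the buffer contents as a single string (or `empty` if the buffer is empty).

After op 1 (move_left): buffer="vshm" (len 4), cursors c1@0 c2@2, authorship ....
After op 2 (insert('o')): buffer="ovsohm" (len 6), cursors c1@1 c2@4, authorship 1..2..
After op 3 (insert('r')): buffer="orvsorhm" (len 8), cursors c1@2 c2@6, authorship 11..22..

Answer: orvsorhm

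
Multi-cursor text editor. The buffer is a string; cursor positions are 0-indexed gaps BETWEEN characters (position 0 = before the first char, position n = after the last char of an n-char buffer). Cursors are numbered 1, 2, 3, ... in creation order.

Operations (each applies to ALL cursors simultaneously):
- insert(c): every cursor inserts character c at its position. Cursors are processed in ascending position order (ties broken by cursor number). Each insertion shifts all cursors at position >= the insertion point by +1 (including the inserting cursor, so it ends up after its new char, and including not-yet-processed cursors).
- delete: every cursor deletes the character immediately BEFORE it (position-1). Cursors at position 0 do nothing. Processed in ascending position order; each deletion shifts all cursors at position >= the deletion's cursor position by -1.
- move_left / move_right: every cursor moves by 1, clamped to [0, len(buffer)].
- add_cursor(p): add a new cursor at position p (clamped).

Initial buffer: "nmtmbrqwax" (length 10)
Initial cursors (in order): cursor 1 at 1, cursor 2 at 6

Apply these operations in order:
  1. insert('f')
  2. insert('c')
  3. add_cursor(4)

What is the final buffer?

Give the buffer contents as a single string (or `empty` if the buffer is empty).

Answer: nfcmtmbrfcqwax

Derivation:
After op 1 (insert('f')): buffer="nfmtmbrfqwax" (len 12), cursors c1@2 c2@8, authorship .1.....2....
After op 2 (insert('c')): buffer="nfcmtmbrfcqwax" (len 14), cursors c1@3 c2@10, authorship .11.....22....
After op 3 (add_cursor(4)): buffer="nfcmtmbrfcqwax" (len 14), cursors c1@3 c3@4 c2@10, authorship .11.....22....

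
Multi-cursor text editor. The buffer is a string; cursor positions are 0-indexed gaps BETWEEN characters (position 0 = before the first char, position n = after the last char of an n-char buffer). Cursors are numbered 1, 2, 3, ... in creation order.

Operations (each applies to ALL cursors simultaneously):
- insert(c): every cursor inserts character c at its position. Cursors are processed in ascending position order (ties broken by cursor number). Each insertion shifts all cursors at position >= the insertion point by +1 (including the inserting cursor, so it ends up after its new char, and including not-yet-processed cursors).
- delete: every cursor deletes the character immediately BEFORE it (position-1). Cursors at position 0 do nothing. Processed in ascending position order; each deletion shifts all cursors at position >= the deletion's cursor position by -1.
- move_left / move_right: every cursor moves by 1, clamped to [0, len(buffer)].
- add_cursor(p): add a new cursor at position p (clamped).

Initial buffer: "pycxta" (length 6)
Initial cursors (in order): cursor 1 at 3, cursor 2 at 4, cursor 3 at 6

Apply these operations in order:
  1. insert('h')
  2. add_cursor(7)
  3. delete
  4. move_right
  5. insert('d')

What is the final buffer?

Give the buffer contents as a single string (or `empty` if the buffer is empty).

After op 1 (insert('h')): buffer="pychxhtah" (len 9), cursors c1@4 c2@6 c3@9, authorship ...1.2..3
After op 2 (add_cursor(7)): buffer="pychxhtah" (len 9), cursors c1@4 c2@6 c4@7 c3@9, authorship ...1.2..3
After op 3 (delete): buffer="pycxa" (len 5), cursors c1@3 c2@4 c4@4 c3@5, authorship .....
After op 4 (move_right): buffer="pycxa" (len 5), cursors c1@4 c2@5 c3@5 c4@5, authorship .....
After op 5 (insert('d')): buffer="pycxdaddd" (len 9), cursors c1@5 c2@9 c3@9 c4@9, authorship ....1.234

Answer: pycxdaddd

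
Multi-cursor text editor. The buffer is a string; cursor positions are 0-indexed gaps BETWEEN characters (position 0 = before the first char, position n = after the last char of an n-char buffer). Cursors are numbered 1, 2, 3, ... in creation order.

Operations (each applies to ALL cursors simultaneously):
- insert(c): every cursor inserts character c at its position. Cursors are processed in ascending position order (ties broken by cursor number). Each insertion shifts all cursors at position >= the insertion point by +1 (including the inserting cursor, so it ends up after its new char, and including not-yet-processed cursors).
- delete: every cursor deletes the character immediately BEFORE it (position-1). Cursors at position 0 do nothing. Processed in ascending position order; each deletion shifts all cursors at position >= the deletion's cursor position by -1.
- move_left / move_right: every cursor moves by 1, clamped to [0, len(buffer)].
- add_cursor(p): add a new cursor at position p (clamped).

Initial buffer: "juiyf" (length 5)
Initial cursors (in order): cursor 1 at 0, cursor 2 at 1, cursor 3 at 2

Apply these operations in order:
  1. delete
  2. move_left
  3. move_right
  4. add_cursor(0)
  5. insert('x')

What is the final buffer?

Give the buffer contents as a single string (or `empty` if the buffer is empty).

Answer: xixxxyf

Derivation:
After op 1 (delete): buffer="iyf" (len 3), cursors c1@0 c2@0 c3@0, authorship ...
After op 2 (move_left): buffer="iyf" (len 3), cursors c1@0 c2@0 c3@0, authorship ...
After op 3 (move_right): buffer="iyf" (len 3), cursors c1@1 c2@1 c3@1, authorship ...
After op 4 (add_cursor(0)): buffer="iyf" (len 3), cursors c4@0 c1@1 c2@1 c3@1, authorship ...
After op 5 (insert('x')): buffer="xixxxyf" (len 7), cursors c4@1 c1@5 c2@5 c3@5, authorship 4.123..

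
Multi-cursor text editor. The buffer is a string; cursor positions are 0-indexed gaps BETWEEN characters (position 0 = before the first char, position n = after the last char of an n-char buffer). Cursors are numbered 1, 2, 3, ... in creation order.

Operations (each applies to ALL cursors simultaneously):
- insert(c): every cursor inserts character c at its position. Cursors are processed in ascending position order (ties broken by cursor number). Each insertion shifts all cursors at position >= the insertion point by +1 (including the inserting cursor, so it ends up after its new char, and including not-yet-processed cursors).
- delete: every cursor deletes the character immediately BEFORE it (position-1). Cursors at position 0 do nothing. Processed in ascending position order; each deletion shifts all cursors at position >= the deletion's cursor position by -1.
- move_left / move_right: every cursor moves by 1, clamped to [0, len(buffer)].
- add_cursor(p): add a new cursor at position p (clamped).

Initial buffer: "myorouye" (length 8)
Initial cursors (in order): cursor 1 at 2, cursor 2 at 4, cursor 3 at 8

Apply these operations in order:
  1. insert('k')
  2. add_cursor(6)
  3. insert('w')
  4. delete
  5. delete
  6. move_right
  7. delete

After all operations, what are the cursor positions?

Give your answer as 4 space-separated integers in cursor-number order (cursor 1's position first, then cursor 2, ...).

After op 1 (insert('k')): buffer="mykorkouyek" (len 11), cursors c1@3 c2@6 c3@11, authorship ..1..2....3
After op 2 (add_cursor(6)): buffer="mykorkouyek" (len 11), cursors c1@3 c2@6 c4@6 c3@11, authorship ..1..2....3
After op 3 (insert('w')): buffer="mykworkwwouyekw" (len 15), cursors c1@4 c2@9 c4@9 c3@15, authorship ..11..224....33
After op 4 (delete): buffer="mykorkouyek" (len 11), cursors c1@3 c2@6 c4@6 c3@11, authorship ..1..2....3
After op 5 (delete): buffer="myoouye" (len 7), cursors c1@2 c2@3 c4@3 c3@7, authorship .......
After op 6 (move_right): buffer="myoouye" (len 7), cursors c1@3 c2@4 c4@4 c3@7, authorship .......
After op 7 (delete): buffer="muy" (len 3), cursors c1@1 c2@1 c4@1 c3@3, authorship ...

Answer: 1 1 3 1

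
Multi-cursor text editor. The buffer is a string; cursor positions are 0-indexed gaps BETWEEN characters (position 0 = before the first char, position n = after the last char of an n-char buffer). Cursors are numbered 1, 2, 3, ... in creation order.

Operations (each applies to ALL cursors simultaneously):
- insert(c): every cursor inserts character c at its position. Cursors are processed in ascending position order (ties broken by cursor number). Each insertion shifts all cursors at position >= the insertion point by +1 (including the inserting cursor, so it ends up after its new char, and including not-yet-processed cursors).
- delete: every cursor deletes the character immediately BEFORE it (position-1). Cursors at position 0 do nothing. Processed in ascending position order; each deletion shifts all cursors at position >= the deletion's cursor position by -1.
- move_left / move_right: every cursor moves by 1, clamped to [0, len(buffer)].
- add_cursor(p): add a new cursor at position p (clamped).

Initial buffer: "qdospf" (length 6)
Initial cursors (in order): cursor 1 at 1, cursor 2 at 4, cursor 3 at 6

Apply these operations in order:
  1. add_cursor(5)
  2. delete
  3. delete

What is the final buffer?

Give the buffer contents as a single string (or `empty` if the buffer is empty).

Answer: empty

Derivation:
After op 1 (add_cursor(5)): buffer="qdospf" (len 6), cursors c1@1 c2@4 c4@5 c3@6, authorship ......
After op 2 (delete): buffer="do" (len 2), cursors c1@0 c2@2 c3@2 c4@2, authorship ..
After op 3 (delete): buffer="" (len 0), cursors c1@0 c2@0 c3@0 c4@0, authorship 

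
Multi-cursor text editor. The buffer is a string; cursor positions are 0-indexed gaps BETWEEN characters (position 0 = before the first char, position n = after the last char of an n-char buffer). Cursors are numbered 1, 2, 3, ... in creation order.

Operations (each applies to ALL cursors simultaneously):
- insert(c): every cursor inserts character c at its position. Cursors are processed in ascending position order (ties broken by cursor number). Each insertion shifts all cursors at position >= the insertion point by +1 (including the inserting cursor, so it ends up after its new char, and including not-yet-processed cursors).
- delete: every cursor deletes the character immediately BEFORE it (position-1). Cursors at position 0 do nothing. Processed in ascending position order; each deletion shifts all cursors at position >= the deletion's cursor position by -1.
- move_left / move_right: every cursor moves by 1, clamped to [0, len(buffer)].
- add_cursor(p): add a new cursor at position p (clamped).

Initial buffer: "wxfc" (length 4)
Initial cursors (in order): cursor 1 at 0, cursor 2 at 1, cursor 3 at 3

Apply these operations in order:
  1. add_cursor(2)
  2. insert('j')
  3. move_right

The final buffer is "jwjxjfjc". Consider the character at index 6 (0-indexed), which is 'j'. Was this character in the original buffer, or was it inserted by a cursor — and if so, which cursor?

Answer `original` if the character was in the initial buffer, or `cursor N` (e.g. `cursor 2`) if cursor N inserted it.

After op 1 (add_cursor(2)): buffer="wxfc" (len 4), cursors c1@0 c2@1 c4@2 c3@3, authorship ....
After op 2 (insert('j')): buffer="jwjxjfjc" (len 8), cursors c1@1 c2@3 c4@5 c3@7, authorship 1.2.4.3.
After op 3 (move_right): buffer="jwjxjfjc" (len 8), cursors c1@2 c2@4 c4@6 c3@8, authorship 1.2.4.3.
Authorship (.=original, N=cursor N): 1 . 2 . 4 . 3 .
Index 6: author = 3

Answer: cursor 3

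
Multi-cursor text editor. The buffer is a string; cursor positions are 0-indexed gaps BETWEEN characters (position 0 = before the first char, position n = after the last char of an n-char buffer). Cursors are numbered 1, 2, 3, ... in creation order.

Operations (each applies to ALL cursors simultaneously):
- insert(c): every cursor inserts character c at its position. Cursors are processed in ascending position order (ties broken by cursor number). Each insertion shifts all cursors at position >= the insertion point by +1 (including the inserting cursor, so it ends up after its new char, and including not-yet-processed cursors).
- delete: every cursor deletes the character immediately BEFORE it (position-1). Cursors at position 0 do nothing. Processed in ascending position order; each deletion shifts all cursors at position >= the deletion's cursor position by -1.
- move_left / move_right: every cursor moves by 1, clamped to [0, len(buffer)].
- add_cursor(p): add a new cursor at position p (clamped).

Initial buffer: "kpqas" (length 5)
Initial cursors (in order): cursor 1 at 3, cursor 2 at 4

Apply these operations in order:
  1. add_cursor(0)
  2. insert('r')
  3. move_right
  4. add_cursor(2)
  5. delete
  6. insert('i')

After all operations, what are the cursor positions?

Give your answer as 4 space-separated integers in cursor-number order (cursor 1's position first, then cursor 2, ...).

After op 1 (add_cursor(0)): buffer="kpqas" (len 5), cursors c3@0 c1@3 c2@4, authorship .....
After op 2 (insert('r')): buffer="rkpqrars" (len 8), cursors c3@1 c1@5 c2@7, authorship 3...1.2.
After op 3 (move_right): buffer="rkpqrars" (len 8), cursors c3@2 c1@6 c2@8, authorship 3...1.2.
After op 4 (add_cursor(2)): buffer="rkpqrars" (len 8), cursors c3@2 c4@2 c1@6 c2@8, authorship 3...1.2.
After op 5 (delete): buffer="pqrr" (len 4), cursors c3@0 c4@0 c1@3 c2@4, authorship ..12
After op 6 (insert('i')): buffer="iipqriri" (len 8), cursors c3@2 c4@2 c1@6 c2@8, authorship 34..1122

Answer: 6 8 2 2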